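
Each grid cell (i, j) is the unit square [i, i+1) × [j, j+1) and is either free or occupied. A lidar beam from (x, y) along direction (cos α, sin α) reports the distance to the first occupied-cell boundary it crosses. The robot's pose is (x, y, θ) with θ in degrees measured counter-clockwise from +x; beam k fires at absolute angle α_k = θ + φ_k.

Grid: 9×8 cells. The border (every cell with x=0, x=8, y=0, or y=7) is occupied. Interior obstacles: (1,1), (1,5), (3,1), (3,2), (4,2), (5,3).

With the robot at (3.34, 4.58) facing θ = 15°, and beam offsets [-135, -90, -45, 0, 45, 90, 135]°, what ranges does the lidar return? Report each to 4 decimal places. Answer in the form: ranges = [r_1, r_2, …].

beam 1: φ=-135°, α=240°
  cosα=-0.5000 sinα=-0.8660 | (3,4) | tMaxX 0.6800 tMaxY 0.6697 | tΔX 2.0000 tΔY 1.1547
    t=0.6697 [y] (3,3)
    t=0.6800 [x] (2,3)
    t=1.8244 [y] (2,2)
    t=2.6800 [x] (1,2)
    t=2.9791 [y] (1,1) — stop
  → r_1 = 2.9791
beam 2: φ=-90°, α=285°
  cosα=0.2588 sinα=-0.9659 | (3,4) | tMaxX 2.5500 tMaxY 0.6005 | tΔX 3.8637 tΔY 1.0353
    t=0.6005 [y] (3,3)
    t=1.6357 [y] (3,2) — stop
  → r_2 = 1.6357
beam 3: φ=-45°, α=330°
  cosα=0.8660 sinα=-0.5000 | (3,4) | tMaxX 0.7621 tMaxY 1.1600 | tΔX 1.1547 tΔY 2.0000
    t=0.7621 [x] (4,4)
    t=1.1600 [y] (4,3)
    t=1.9168 [x] (5,3) — stop
  → r_3 = 1.9168
beam 4: φ=0°, α=15°
  cosα=0.9659 sinα=0.2588 | (3,4) | tMaxX 0.6833 tMaxY 1.6228 | tΔX 1.0353 tΔY 3.8637
    t=0.6833 [x] (4,4)
    t=1.6228 [y] (4,5)
    t=1.7186 [x] (5,5)
    t=2.7538 [x] (6,5)
    t=3.7891 [x] (7,5)
    t=4.8244 [x] (8,5) — stop
  → r_4 = 4.8244
beam 5: φ=45°, α=60°
  cosα=0.5000 sinα=0.8660 | (3,4) | tMaxX 1.3200 tMaxY 0.4850 | tΔX 2.0000 tΔY 1.1547
    t=0.4850 [y] (3,5)
    t=1.3200 [x] (4,5)
    t=1.6397 [y] (4,6)
    t=2.7944 [y] (4,7) — stop
  → r_5 = 2.7944
beam 6: φ=90°, α=105°
  cosα=-0.2588 sinα=0.9659 | (3,4) | tMaxX 1.3137 tMaxY 0.4348 | tΔX 3.8637 tΔY 1.0353
    t=0.4348 [y] (3,5)
    t=1.3137 [x] (2,5)
    t=1.4701 [y] (2,6)
    t=2.5054 [y] (2,7) — stop
  → r_6 = 2.5054
beam 7: φ=135°, α=150°
  cosα=-0.8660 sinα=0.5000 | (3,4) | tMaxX 0.3926 tMaxY 0.8400 | tΔX 1.1547 tΔY 2.0000
    t=0.3926 [x] (2,4)
    t=0.8400 [y] (2,5)
    t=1.5473 [x] (1,5) — stop
  → r_7 = 1.5473

ranges = [2.9791, 1.6357, 1.9168, 4.8244, 2.7944, 2.5054, 1.5473]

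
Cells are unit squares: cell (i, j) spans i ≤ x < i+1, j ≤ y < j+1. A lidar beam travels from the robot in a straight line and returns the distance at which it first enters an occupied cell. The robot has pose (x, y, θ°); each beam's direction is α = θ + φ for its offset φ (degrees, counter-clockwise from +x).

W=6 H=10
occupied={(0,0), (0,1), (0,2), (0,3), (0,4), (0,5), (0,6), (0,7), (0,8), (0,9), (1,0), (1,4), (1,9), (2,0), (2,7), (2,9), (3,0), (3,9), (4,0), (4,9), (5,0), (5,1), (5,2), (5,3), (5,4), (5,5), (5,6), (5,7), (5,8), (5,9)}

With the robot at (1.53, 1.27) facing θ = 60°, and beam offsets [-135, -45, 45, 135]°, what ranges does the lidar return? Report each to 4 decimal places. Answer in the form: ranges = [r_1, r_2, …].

ranges = [0.2795, 3.5924, 2.0478, 0.5487]

beam 1: φ=-135°, α=285°
  dir = (cos 285°, sin 285°) = (0.2588, -0.9659); from cell (1,1)
  next x-line at t=1.8159, next y-line at t=0.2795; Δt_x=3.8637, Δt_y=1.0353
    y: enter (1,0) at t=0.2795 ← occupied
  → r_1 = 0.2795
beam 2: φ=-45°, α=15°
  dir = (cos 15°, sin 15°) = (0.9659, 0.2588); from cell (1,1)
  next x-line at t=0.4866, next y-line at t=2.8205; Δt_x=1.0353, Δt_y=3.8637
    x: enter (2,1) at t=0.4866
    x: enter (3,1) at t=1.5219
    x: enter (4,1) at t=2.5571
    y: enter (4,2) at t=2.8205
    x: enter (5,2) at t=3.5924 ← occupied
  → r_2 = 3.5924
beam 3: φ=45°, α=105°
  dir = (cos 105°, sin 105°) = (-0.2588, 0.9659); from cell (1,1)
  next x-line at t=2.0478, next y-line at t=0.7558; Δt_x=3.8637, Δt_y=1.0353
    y: enter (1,2) at t=0.7558
    y: enter (1,3) at t=1.7910
    x: enter (0,3) at t=2.0478 ← occupied
  → r_3 = 2.0478
beam 4: φ=135°, α=195°
  dir = (cos 195°, sin 195°) = (-0.9659, -0.2588); from cell (1,1)
  next x-line at t=0.5487, next y-line at t=1.0432; Δt_x=1.0353, Δt_y=3.8637
    x: enter (0,1) at t=0.5487 ← occupied
  → r_4 = 0.5487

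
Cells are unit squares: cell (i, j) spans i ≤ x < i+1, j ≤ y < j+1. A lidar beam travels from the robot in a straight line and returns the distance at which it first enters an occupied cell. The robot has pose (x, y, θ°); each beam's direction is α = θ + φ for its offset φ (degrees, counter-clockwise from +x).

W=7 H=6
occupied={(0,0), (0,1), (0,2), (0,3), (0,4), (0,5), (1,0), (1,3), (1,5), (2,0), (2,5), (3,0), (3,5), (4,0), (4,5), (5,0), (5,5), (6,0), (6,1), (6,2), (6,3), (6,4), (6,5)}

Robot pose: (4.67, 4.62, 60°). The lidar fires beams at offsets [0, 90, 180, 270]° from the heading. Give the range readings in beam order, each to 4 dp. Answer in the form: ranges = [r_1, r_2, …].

beam 1: φ=0°, α=60°
  d=(0.5000,0.8660)  start (4,4)  tX=0.6600 tY=0.4388  stride 1/|dx|=2.0000 1/|dy|=1.1547
    cross y-line → (4,5), t=0.4388 (wall)
  → r_1 = 0.4388
beam 2: φ=90°, α=150°
  d=(-0.8660,0.5000)  start (4,4)  tX=0.7736 tY=0.7600  stride 1/|dx|=1.1547 1/|dy|=2.0000
    cross y-line → (4,5), t=0.7600 (wall)
  → r_2 = 0.7600
beam 3: φ=180°, α=240°
  d=(-0.5000,-0.8660)  start (4,4)  tX=1.3400 tY=0.7159  stride 1/|dx|=2.0000 1/|dy|=1.1547
    cross y-line → (4,3), t=0.7159
    cross x-line → (3,3), t=1.3400
    cross y-line → (3,2), t=1.8706
    cross y-line → (3,1), t=3.0253
    cross x-line → (2,1), t=3.3400
    cross y-line → (2,0), t=4.1800 (wall)
  → r_3 = 4.1800
beam 4: φ=270°, α=330°
  d=(0.8660,-0.5000)  start (4,4)  tX=0.3811 tY=1.2400  stride 1/|dx|=1.1547 1/|dy|=2.0000
    cross x-line → (5,4), t=0.3811
    cross y-line → (5,3), t=1.2400
    cross x-line → (6,3), t=1.5358 (wall)
  → r_4 = 1.5358

ranges = [0.4388, 0.7600, 4.1800, 1.5358]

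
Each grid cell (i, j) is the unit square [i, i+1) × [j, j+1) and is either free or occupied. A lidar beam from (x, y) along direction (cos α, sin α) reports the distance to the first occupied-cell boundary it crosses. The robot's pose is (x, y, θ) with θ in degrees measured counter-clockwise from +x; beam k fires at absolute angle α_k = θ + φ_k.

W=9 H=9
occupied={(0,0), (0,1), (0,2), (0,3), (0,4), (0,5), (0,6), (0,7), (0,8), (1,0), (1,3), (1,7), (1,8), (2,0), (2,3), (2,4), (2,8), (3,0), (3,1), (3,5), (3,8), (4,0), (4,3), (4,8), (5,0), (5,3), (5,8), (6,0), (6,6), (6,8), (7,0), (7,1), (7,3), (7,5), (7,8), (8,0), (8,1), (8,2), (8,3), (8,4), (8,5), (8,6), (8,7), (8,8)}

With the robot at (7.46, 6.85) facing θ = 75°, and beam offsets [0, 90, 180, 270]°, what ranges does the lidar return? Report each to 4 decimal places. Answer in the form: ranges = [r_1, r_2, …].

ranges = [1.1906, 0.4762, 0.8800, 0.5590]

beam 1: φ=0°, α=75°
  d=(0.2588,0.9659)  start (7,6)  tX=2.0864 tY=0.1553  stride 1/|dx|=3.8637 1/|dy|=1.0353
    cross y-line → (7,7), t=0.1553
    cross y-line → (7,8), t=1.1906 (wall)
  → r_1 = 1.1906
beam 2: φ=90°, α=165°
  d=(-0.9659,0.2588)  start (7,6)  tX=0.4762 tY=0.5796  stride 1/|dx|=1.0353 1/|dy|=3.8637
    cross x-line → (6,6), t=0.4762 (wall)
  → r_2 = 0.4762
beam 3: φ=180°, α=255°
  d=(-0.2588,-0.9659)  start (7,6)  tX=1.7773 tY=0.8800  stride 1/|dx|=3.8637 1/|dy|=1.0353
    cross y-line → (7,5), t=0.8800 (wall)
  → r_3 = 0.8800
beam 4: φ=270°, α=345°
  d=(0.9659,-0.2588)  start (7,6)  tX=0.5590 tY=3.2841  stride 1/|dx|=1.0353 1/|dy|=3.8637
    cross x-line → (8,6), t=0.5590 (wall)
  → r_4 = 0.5590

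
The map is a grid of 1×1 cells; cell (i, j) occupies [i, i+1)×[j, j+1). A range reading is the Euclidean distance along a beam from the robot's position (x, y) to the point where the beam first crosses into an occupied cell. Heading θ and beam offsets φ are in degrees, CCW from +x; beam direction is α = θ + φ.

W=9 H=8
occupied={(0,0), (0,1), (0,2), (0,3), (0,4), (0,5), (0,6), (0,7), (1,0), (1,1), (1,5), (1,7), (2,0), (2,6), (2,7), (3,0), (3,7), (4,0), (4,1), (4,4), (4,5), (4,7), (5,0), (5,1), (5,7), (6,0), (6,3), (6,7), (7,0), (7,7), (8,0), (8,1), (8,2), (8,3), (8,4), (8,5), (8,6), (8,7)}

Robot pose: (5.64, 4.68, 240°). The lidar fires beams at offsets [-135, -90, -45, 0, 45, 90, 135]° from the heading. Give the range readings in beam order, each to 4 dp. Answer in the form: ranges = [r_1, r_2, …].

ranges = [2.4018, 0.7390, 0.6626, 3.0946, 1.3909, 1.3600, 2.4433]

beam 1: φ=-135°, α=105°
  cosα=-0.2588 sinα=0.9659 | (5,4) | tMaxX 2.4728 tMaxY 0.3313 | tΔX 3.8637 tΔY 1.0353
    t=0.3313 [y] (5,5)
    t=1.3666 [y] (5,6)
    t=2.4018 [y] (5,7) — stop
  → r_1 = 2.4018
beam 2: φ=-90°, α=150°
  cosα=-0.8660 sinα=0.5000 | (5,4) | tMaxX 0.7390 tMaxY 0.6400 | tΔX 1.1547 tΔY 2.0000
    t=0.6400 [y] (5,5)
    t=0.7390 [x] (4,5) — stop
  → r_2 = 0.7390
beam 3: φ=-45°, α=195°
  cosα=-0.9659 sinα=-0.2588 | (5,4) | tMaxX 0.6626 tMaxY 2.6273 | tΔX 1.0353 tΔY 3.8637
    t=0.6626 [x] (4,4) — stop
  → r_3 = 0.6626
beam 4: φ=0°, α=240°
  cosα=-0.5000 sinα=-0.8660 | (5,4) | tMaxX 1.2800 tMaxY 0.7852 | tΔX 2.0000 tΔY 1.1547
    t=0.7852 [y] (5,3)
    t=1.2800 [x] (4,3)
    t=1.9399 [y] (4,2)
    t=3.0946 [y] (4,1) — stop
  → r_4 = 3.0946
beam 5: φ=45°, α=285°
  cosα=0.2588 sinα=-0.9659 | (5,4) | tMaxX 1.3909 tMaxY 0.7040 | tΔX 3.8637 tΔY 1.0353
    t=0.7040 [y] (5,3)
    t=1.3909 [x] (6,3) — stop
  → r_5 = 1.3909
beam 6: φ=90°, α=330°
  cosα=0.8660 sinα=-0.5000 | (5,4) | tMaxX 0.4157 tMaxY 1.3600 | tΔX 1.1547 tΔY 2.0000
    t=0.4157 [x] (6,4)
    t=1.3600 [y] (6,3) — stop
  → r_6 = 1.3600
beam 7: φ=135°, α=15°
  cosα=0.9659 sinα=0.2588 | (5,4) | tMaxX 0.3727 tMaxY 1.2364 | tΔX 1.0353 tΔY 3.8637
    t=0.3727 [x] (6,4)
    t=1.2364 [y] (6,5)
    t=1.4080 [x] (7,5)
    t=2.4433 [x] (8,5) — stop
  → r_7 = 2.4433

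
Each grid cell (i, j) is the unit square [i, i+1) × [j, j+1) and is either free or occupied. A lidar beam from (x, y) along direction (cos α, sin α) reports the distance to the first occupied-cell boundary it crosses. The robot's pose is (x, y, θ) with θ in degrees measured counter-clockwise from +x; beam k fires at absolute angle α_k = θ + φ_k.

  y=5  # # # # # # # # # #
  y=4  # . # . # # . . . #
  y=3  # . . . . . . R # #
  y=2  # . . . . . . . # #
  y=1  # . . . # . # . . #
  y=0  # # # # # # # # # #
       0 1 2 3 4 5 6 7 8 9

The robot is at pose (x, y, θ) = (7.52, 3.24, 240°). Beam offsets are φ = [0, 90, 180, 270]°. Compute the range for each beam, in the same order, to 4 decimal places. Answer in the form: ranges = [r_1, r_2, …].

ranges = [1.4318, 0.5543, 2.0323, 1.7551]

beam 1: φ=0°, α=240°
  d=(-0.5000,-0.8660)  start (7,3)  tX=1.0400 tY=0.2771  stride 1/|dx|=2.0000 1/|dy|=1.1547
    cross y-line → (7,2), t=0.2771
    cross x-line → (6,2), t=1.0400
    cross y-line → (6,1), t=1.4318 (wall)
  → r_1 = 1.4318
beam 2: φ=90°, α=330°
  d=(0.8660,-0.5000)  start (7,3)  tX=0.5543 tY=0.4800  stride 1/|dx|=1.1547 1/|dy|=2.0000
    cross y-line → (7,2), t=0.4800
    cross x-line → (8,2), t=0.5543 (wall)
  → r_2 = 0.5543
beam 3: φ=180°, α=60°
  d=(0.5000,0.8660)  start (7,3)  tX=0.9600 tY=0.8776  stride 1/|dx|=2.0000 1/|dy|=1.1547
    cross y-line → (7,4), t=0.8776
    cross x-line → (8,4), t=0.9600
    cross y-line → (8,5), t=2.0323 (wall)
  → r_3 = 2.0323
beam 4: φ=270°, α=150°
  d=(-0.8660,0.5000)  start (7,3)  tX=0.6004 tY=1.5200  stride 1/|dx|=1.1547 1/|dy|=2.0000
    cross x-line → (6,3), t=0.6004
    cross y-line → (6,4), t=1.5200
    cross x-line → (5,4), t=1.7551 (wall)
  → r_4 = 1.7551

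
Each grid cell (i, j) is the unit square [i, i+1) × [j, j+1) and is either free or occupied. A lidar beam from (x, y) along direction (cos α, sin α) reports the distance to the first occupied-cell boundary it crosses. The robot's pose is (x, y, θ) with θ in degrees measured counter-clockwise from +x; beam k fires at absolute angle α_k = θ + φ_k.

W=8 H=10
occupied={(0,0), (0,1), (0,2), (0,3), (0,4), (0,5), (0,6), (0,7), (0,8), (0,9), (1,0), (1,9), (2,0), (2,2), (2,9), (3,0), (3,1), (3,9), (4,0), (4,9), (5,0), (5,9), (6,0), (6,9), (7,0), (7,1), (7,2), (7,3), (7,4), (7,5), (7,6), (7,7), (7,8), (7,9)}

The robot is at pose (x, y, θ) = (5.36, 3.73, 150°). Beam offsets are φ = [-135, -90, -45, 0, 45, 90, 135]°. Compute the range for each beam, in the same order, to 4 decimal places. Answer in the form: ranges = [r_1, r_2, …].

beam 1: φ=-135°, α=15°
  dir = (cos 15°, sin 15°) = (0.9659, 0.2588); from cell (5,3)
  next x-line at t=0.6626, next y-line at t=1.0432; Δt_x=1.0353, Δt_y=3.8637
    x: enter (6,3) at t=0.6626
    y: enter (6,4) at t=1.0432
    x: enter (7,4) at t=1.6979 ← occupied
  → r_1 = 1.6979
beam 2: φ=-90°, α=60°
  dir = (cos 60°, sin 60°) = (0.5000, 0.8660); from cell (5,3)
  next x-line at t=1.2800, next y-line at t=0.3118; Δt_x=2.0000, Δt_y=1.1547
    y: enter (5,4) at t=0.3118
    x: enter (6,4) at t=1.2800
    y: enter (6,5) at t=1.4665
    y: enter (6,6) at t=2.6212
    x: enter (7,6) at t=3.2800 ← occupied
  → r_2 = 3.2800
beam 3: φ=-45°, α=105°
  dir = (cos 105°, sin 105°) = (-0.2588, 0.9659); from cell (5,3)
  next x-line at t=1.3909, next y-line at t=0.2795; Δt_x=3.8637, Δt_y=1.0353
    y: enter (5,4) at t=0.2795
    y: enter (5,5) at t=1.3148
    x: enter (4,5) at t=1.3909
    y: enter (4,6) at t=2.3501
    y: enter (4,7) at t=3.3854
    y: enter (4,8) at t=4.4206
    x: enter (3,8) at t=5.2546
    y: enter (3,9) at t=5.4559 ← occupied
  → r_3 = 5.4559
beam 4: φ=0°, α=150°
  dir = (cos 150°, sin 150°) = (-0.8660, 0.5000); from cell (5,3)
  next x-line at t=0.4157, next y-line at t=0.5400; Δt_x=1.1547, Δt_y=2.0000
    x: enter (4,3) at t=0.4157
    y: enter (4,4) at t=0.5400
    x: enter (3,4) at t=1.5704
    y: enter (3,5) at t=2.5400
    x: enter (2,5) at t=2.7251
    x: enter (1,5) at t=3.8798
    y: enter (1,6) at t=4.5400
    x: enter (0,6) at t=5.0345 ← occupied
  → r_4 = 5.0345
beam 5: φ=45°, α=195°
  dir = (cos 195°, sin 195°) = (-0.9659, -0.2588); from cell (5,3)
  next x-line at t=0.3727, next y-line at t=2.8205; Δt_x=1.0353, Δt_y=3.8637
    x: enter (4,3) at t=0.3727
    x: enter (3,3) at t=1.4080
    x: enter (2,3) at t=2.4433
    y: enter (2,2) at t=2.8205 ← occupied
  → r_5 = 2.8205
beam 6: φ=90°, α=240°
  dir = (cos 240°, sin 240°) = (-0.5000, -0.8660); from cell (5,3)
  next x-line at t=0.7200, next y-line at t=0.8429; Δt_x=2.0000, Δt_y=1.1547
    x: enter (4,3) at t=0.7200
    y: enter (4,2) at t=0.8429
    y: enter (4,1) at t=1.9976
    x: enter (3,1) at t=2.7200 ← occupied
  → r_6 = 2.7200
beam 7: φ=135°, α=285°
  dir = (cos 285°, sin 285°) = (0.2588, -0.9659); from cell (5,3)
  next x-line at t=2.4728, next y-line at t=0.7558; Δt_x=3.8637, Δt_y=1.0353
    y: enter (5,2) at t=0.7558
    y: enter (5,1) at t=1.7910
    x: enter (6,1) at t=2.4728
    y: enter (6,0) at t=2.8263 ← occupied
  → r_7 = 2.8263

ranges = [1.6979, 3.2800, 5.4559, 5.0345, 2.8205, 2.7200, 2.8263]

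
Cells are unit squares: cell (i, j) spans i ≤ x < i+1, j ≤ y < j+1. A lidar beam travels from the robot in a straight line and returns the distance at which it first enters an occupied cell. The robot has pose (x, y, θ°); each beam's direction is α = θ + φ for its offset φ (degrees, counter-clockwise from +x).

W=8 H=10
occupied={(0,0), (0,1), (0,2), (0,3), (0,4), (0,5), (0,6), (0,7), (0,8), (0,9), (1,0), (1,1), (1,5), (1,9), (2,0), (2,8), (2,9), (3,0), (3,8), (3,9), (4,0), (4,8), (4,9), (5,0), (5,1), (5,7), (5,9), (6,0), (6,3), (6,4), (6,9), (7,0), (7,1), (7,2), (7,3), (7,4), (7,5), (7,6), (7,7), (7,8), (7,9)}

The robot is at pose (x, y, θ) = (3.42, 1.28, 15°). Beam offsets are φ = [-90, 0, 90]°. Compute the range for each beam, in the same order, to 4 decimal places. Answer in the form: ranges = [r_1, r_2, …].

beam 1: φ=-90°, α=285°
  direction (0.2588, -0.9659); cell (3,1); t to first gridline: x 2.2409, y 0.2899 (then +3.8637 / +1.0353)
    (3,0) via y @ 0.2899  # hit
  → r_1 = 0.2899
beam 2: φ=0°, α=15°
  direction (0.9659, 0.2588); cell (3,1); t to first gridline: x 0.6005, y 2.7819 (then +1.0353 / +3.8637)
    (4,1) via x @ 0.6005
    (5,1) via x @ 1.6357  # hit
  → r_2 = 1.6357
beam 3: φ=90°, α=105°
  direction (-0.2588, 0.9659); cell (3,1); t to first gridline: x 1.6228, y 0.7454 (then +3.8637 / +1.0353)
    (3,2) via y @ 0.7454
    (2,2) via x @ 1.6228
    (2,3) via y @ 1.7807
    (2,4) via y @ 2.8160
    (2,5) via y @ 3.8512
    (2,6) via y @ 4.8865
    (1,6) via x @ 5.4865
    (1,7) via y @ 5.9218
    (1,8) via y @ 6.9571
    (1,9) via y @ 7.9923  # hit
  → r_3 = 7.9923

ranges = [0.2899, 1.6357, 7.9923]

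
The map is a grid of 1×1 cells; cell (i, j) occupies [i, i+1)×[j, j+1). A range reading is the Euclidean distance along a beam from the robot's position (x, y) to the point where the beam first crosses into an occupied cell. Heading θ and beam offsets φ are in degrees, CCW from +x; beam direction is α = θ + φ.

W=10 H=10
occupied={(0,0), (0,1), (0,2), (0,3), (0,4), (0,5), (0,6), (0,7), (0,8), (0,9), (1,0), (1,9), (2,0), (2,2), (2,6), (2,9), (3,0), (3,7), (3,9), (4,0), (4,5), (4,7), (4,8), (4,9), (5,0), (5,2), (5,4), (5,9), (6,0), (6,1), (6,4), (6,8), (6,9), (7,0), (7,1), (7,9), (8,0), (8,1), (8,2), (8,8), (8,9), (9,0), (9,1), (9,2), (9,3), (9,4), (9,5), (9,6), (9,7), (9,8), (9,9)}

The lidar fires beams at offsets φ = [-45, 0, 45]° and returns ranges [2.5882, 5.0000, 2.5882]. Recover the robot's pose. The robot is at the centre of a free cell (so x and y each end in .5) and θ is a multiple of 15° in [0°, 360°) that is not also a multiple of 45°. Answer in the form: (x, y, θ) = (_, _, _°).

Enumerate (i+0.5, j+0.5, θ) over the 49 free cells and 16 admissible headings. For each, cast all 3 beams and compare to the given ranges.
  (3.5, 6.5, 75°): beam 1 = 1.0000 ≠ 2.5882 ✗
  (7.5, 5.5, 195°): beam 1 = 3.0000 ≠ 2.5882 ✗
  (7.5, 2.5, 255°): beam 1 = 1.0000 ≠ 2.5882 ✗
  (1.5, 4.5, 150°): beam 1 = 1.9319 ≠ 2.5882 ✗
  …
  (6.5, 7.5, 300°): r_1=2.5882, r_2=5.0000, r_3=2.5882 — all match ✓
Only this pose fits every beam.

(x, y, θ) = (6.5, 7.5, 300°)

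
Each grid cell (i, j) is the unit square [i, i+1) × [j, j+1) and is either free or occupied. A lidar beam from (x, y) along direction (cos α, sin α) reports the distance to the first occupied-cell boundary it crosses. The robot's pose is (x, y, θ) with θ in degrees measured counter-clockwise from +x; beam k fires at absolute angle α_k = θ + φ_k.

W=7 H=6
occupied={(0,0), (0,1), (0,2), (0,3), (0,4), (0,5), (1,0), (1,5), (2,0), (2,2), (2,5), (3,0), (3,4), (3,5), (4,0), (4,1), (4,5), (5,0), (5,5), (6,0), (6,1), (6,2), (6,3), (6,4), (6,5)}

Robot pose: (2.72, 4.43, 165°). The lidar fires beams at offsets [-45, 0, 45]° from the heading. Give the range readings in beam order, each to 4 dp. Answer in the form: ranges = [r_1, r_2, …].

beam 1: φ=-45°, α=120°
  cosα=-0.5000 sinα=0.8660 | (2,4) | tMaxX 1.4400 tMaxY 0.6582 | tΔX 2.0000 tΔY 1.1547
    t=0.6582 [y] (2,5) — stop
  → r_1 = 0.6582
beam 2: φ=0°, α=165°
  cosα=-0.9659 sinα=0.2588 | (2,4) | tMaxX 0.7454 tMaxY 2.2023 | tΔX 1.0353 tΔY 3.8637
    t=0.7454 [x] (1,4)
    t=1.7807 [x] (0,4) — stop
  → r_2 = 1.7807
beam 3: φ=45°, α=210°
  cosα=-0.8660 sinα=-0.5000 | (2,4) | tMaxX 0.8314 tMaxY 0.8600 | tΔX 1.1547 tΔY 2.0000
    t=0.8314 [x] (1,4)
    t=0.8600 [y] (1,3)
    t=1.9861 [x] (0,3) — stop
  → r_3 = 1.9861

ranges = [0.6582, 1.7807, 1.9861]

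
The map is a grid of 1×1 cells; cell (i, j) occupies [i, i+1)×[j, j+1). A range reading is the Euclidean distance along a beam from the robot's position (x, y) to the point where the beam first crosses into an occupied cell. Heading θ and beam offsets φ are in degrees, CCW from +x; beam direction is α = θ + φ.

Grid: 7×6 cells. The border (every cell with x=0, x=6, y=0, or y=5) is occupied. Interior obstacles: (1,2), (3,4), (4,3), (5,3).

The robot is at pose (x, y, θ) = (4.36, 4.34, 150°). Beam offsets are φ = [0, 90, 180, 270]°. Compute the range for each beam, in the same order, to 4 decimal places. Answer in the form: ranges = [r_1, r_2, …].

ranges = [0.4157, 0.3926, 0.6800, 0.7621]

beam 1: φ=0°, α=150°
  cosα=-0.8660 sinα=0.5000 | (4,4) | tMaxX 0.4157 tMaxY 1.3200 | tΔX 1.1547 tΔY 2.0000
    t=0.4157 [x] (3,4) — stop
  → r_1 = 0.4157
beam 2: φ=90°, α=240°
  cosα=-0.5000 sinα=-0.8660 | (4,4) | tMaxX 0.7200 tMaxY 0.3926 | tΔX 2.0000 tΔY 1.1547
    t=0.3926 [y] (4,3) — stop
  → r_2 = 0.3926
beam 3: φ=180°, α=330°
  cosα=0.8660 sinα=-0.5000 | (4,4) | tMaxX 0.7390 tMaxY 0.6800 | tΔX 1.1547 tΔY 2.0000
    t=0.6800 [y] (4,3) — stop
  → r_3 = 0.6800
beam 4: φ=270°, α=60°
  cosα=0.5000 sinα=0.8660 | (4,4) | tMaxX 1.2800 tMaxY 0.7621 | tΔX 2.0000 tΔY 1.1547
    t=0.7621 [y] (4,5) — stop
  → r_4 = 0.7621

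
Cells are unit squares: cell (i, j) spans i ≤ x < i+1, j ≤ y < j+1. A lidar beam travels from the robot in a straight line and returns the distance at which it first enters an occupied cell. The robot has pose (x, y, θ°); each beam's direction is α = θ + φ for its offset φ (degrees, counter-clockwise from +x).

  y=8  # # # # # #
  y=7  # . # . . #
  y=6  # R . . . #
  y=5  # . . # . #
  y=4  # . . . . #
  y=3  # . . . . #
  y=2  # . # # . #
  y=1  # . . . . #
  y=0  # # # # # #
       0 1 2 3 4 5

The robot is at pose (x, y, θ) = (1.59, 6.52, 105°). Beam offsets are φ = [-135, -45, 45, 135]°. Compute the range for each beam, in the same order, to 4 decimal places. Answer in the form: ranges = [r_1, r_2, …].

beam 1: φ=-135°, α=330°
  dir = (cos 330°, sin 330°) = (0.8660, -0.5000); from cell (1,6)
  next x-line at t=0.4734, next y-line at t=1.0400; Δt_x=1.1547, Δt_y=2.0000
    x: enter (2,6) at t=0.4734
    y: enter (2,5) at t=1.0400
    x: enter (3,5) at t=1.6281 ← occupied
  → r_1 = 1.6281
beam 2: φ=-45°, α=60°
  dir = (cos 60°, sin 60°) = (0.5000, 0.8660); from cell (1,6)
  next x-line at t=0.8200, next y-line at t=0.5543; Δt_x=2.0000, Δt_y=1.1547
    y: enter (1,7) at t=0.5543
    x: enter (2,7) at t=0.8200 ← occupied
  → r_2 = 0.8200
beam 3: φ=45°, α=150°
  dir = (cos 150°, sin 150°) = (-0.8660, 0.5000); from cell (1,6)
  next x-line at t=0.6813, next y-line at t=0.9600; Δt_x=1.1547, Δt_y=2.0000
    x: enter (0,6) at t=0.6813 ← occupied
  → r_3 = 0.6813
beam 4: φ=135°, α=240°
  dir = (cos 240°, sin 240°) = (-0.5000, -0.8660); from cell (1,6)
  next x-line at t=1.1800, next y-line at t=0.6004; Δt_x=2.0000, Δt_y=1.1547
    y: enter (1,5) at t=0.6004
    x: enter (0,5) at t=1.1800 ← occupied
  → r_4 = 1.1800

ranges = [1.6281, 0.8200, 0.6813, 1.1800]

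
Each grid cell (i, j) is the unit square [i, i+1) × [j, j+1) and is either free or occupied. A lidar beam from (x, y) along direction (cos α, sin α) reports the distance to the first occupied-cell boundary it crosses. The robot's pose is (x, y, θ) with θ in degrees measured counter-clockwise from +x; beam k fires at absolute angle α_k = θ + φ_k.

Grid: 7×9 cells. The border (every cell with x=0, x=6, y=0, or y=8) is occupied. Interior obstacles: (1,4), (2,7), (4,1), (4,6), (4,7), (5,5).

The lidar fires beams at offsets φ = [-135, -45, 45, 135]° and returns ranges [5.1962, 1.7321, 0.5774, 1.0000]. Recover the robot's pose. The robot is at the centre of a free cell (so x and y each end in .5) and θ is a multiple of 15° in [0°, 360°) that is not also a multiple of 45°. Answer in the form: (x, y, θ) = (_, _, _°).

(x, y, θ) = (5.5, 3.5, 285°)

The pose lattice has 29·16 = 464 candidates. Test each by forward raycasting.
  (3.5, 6.5, 165°): beam 1 = 0.5774 ≠ 5.1962 ✗
  (2.5, 3.5, 120°): beam 1 = 3.6235 ≠ 5.1962 ✗
  (1.5, 2.5, 240°): beam 1 = 1.5529 ≠ 5.1962 ✗
  (4.5, 2.5, 15°): beam 1 = 0.5774 ≠ 5.1962 ✗
  …
  (5.5, 3.5, 285°): r_1=5.1962, r_2=1.7321, r_3=0.5774, r_4=1.0000 — all match ✓
Only this pose fits every beam.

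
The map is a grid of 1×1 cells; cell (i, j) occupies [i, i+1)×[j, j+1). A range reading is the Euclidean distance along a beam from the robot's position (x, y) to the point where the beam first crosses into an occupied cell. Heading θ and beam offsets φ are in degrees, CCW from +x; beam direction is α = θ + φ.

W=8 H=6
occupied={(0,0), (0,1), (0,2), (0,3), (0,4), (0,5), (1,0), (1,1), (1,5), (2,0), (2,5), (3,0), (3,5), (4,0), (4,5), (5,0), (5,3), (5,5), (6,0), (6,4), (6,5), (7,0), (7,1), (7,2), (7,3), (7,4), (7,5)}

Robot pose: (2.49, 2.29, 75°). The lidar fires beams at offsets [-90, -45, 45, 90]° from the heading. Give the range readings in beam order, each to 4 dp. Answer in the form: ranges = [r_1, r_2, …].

beam 1: φ=-90°, α=345°
  dir = (cos 345°, sin 345°) = (0.9659, -0.2588); from cell (2,2)
  next x-line at t=0.5280, next y-line at t=1.1205; Δt_x=1.0353, Δt_y=3.8637
    x: enter (3,2) at t=0.5280
    y: enter (3,1) at t=1.1205
    x: enter (4,1) at t=1.5633
    x: enter (5,1) at t=2.5985
    x: enter (6,1) at t=3.6338
    x: enter (7,1) at t=4.6691 ← occupied
  → r_1 = 4.6691
beam 2: φ=-45°, α=30°
  dir = (cos 30°, sin 30°) = (0.8660, 0.5000); from cell (2,2)
  next x-line at t=0.5889, next y-line at t=1.4200; Δt_x=1.1547, Δt_y=2.0000
    x: enter (3,2) at t=0.5889
    y: enter (3,3) at t=1.4200
    x: enter (4,3) at t=1.7436
    x: enter (5,3) at t=2.8983 ← occupied
  → r_2 = 2.8983
beam 3: φ=45°, α=120°
  dir = (cos 120°, sin 120°) = (-0.5000, 0.8660); from cell (2,2)
  next x-line at t=0.9800, next y-line at t=0.8198; Δt_x=2.0000, Δt_y=1.1547
    y: enter (2,3) at t=0.8198
    x: enter (1,3) at t=0.9800
    y: enter (1,4) at t=1.9745
    x: enter (0,4) at t=2.9800 ← occupied
  → r_3 = 2.9800
beam 4: φ=90°, α=165°
  dir = (cos 165°, sin 165°) = (-0.9659, 0.2588); from cell (2,2)
  next x-line at t=0.5073, next y-line at t=2.7432; Δt_x=1.0353, Δt_y=3.8637
    x: enter (1,2) at t=0.5073
    x: enter (0,2) at t=1.5426 ← occupied
  → r_4 = 1.5426

ranges = [4.6691, 2.8983, 2.9800, 1.5426]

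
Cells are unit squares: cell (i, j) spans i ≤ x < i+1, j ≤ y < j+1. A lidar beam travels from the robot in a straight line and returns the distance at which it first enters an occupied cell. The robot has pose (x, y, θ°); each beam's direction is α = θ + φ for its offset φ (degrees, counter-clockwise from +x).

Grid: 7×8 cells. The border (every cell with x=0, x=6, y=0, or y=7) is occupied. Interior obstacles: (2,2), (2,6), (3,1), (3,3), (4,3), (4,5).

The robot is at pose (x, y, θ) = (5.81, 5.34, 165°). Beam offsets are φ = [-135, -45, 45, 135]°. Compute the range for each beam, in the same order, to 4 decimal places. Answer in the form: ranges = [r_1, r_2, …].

ranges = [0.2194, 1.9168, 2.6800, 0.3800]

beam 1: φ=-135°, α=30°
  direction (0.8660, 0.5000); cell (5,5); t to first gridline: x 0.2194, y 1.3200 (then +1.1547 / +2.0000)
    (6,5) via x @ 0.2194  # hit
  → r_1 = 0.2194
beam 2: φ=-45°, α=120°
  direction (-0.5000, 0.8660); cell (5,5); t to first gridline: x 1.6200, y 0.7621 (then +2.0000 / +1.1547)
    (5,6) via y @ 0.7621
    (4,6) via x @ 1.6200
    (4,7) via y @ 1.9168  # hit
  → r_2 = 1.9168
beam 3: φ=45°, α=210°
  direction (-0.8660, -0.5000); cell (5,5); t to first gridline: x 0.9353, y 0.6800 (then +1.1547 / +2.0000)
    (5,4) via y @ 0.6800
    (4,4) via x @ 0.9353
    (3,4) via x @ 2.0900
    (3,3) via y @ 2.6800  # hit
  → r_3 = 2.6800
beam 4: φ=135°, α=300°
  direction (0.5000, -0.8660); cell (5,5); t to first gridline: x 0.3800, y 0.3926 (then +2.0000 / +1.1547)
    (6,5) via x @ 0.3800  # hit
  → r_4 = 0.3800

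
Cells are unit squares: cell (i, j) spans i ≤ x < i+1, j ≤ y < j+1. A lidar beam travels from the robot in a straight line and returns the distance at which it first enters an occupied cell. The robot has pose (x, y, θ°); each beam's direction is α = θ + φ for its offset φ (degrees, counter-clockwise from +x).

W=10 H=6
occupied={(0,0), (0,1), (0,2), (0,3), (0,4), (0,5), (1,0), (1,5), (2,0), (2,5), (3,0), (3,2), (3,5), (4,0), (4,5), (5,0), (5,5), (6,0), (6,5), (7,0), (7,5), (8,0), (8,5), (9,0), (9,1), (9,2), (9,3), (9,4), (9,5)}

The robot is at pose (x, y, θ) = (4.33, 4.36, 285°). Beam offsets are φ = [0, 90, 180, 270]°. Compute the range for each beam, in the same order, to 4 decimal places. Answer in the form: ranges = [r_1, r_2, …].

beam 1: φ=0°, α=285°
  cosα=0.2588 sinα=-0.9659 | (4,4) | tMaxX 2.5887 tMaxY 0.3727 | tΔX 3.8637 tΔY 1.0353
    t=0.3727 [y] (4,3)
    t=1.4080 [y] (4,2)
    t=2.4433 [y] (4,1)
    t=2.5887 [x] (5,1)
    t=3.4785 [y] (5,0) — stop
  → r_1 = 3.4785
beam 2: φ=90°, α=15°
  cosα=0.9659 sinα=0.2588 | (4,4) | tMaxX 0.6936 tMaxY 2.4728 | tΔX 1.0353 tΔY 3.8637
    t=0.6936 [x] (5,4)
    t=1.7289 [x] (6,4)
    t=2.4728 [y] (6,5) — stop
  → r_2 = 2.4728
beam 3: φ=180°, α=105°
  cosα=-0.2588 sinα=0.9659 | (4,4) | tMaxX 1.2750 tMaxY 0.6626 | tΔX 3.8637 tΔY 1.0353
    t=0.6626 [y] (4,5) — stop
  → r_3 = 0.6626
beam 4: φ=270°, α=195°
  cosα=-0.9659 sinα=-0.2588 | (4,4) | tMaxX 0.3416 tMaxY 1.3909 | tΔX 1.0353 tΔY 3.8637
    t=0.3416 [x] (3,4)
    t=1.3769 [x] (2,4)
    t=1.3909 [y] (2,3)
    t=2.4122 [x] (1,3)
    t=3.4475 [x] (0,3) — stop
  → r_4 = 3.4475

ranges = [3.4785, 2.4728, 0.6626, 3.4475]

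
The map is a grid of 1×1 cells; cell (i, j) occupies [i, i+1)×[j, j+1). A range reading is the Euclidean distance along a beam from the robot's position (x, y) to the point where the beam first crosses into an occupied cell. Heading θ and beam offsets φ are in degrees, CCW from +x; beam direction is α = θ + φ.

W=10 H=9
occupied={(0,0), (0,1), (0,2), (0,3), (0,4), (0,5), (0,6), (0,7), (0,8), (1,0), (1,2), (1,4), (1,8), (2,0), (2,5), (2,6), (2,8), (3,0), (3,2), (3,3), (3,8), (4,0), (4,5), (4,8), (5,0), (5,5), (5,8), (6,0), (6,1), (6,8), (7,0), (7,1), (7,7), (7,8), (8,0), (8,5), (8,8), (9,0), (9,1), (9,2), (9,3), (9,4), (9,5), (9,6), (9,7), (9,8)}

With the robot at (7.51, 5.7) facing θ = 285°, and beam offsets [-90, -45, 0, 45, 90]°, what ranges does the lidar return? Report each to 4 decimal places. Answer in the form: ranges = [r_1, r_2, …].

ranges = [1.5633, 5.4271, 4.8658, 0.5658, 0.5073]

beam 1: φ=-90°, α=195°
  direction (-0.9659, -0.2588); cell (7,5); t to first gridline: x 0.5280, y 2.7046 (then +1.0353 / +3.8637)
    (6,5) via x @ 0.5280
    (5,5) via x @ 1.5633  # hit
  → r_1 = 1.5633
beam 2: φ=-45°, α=240°
  direction (-0.5000, -0.8660); cell (7,5); t to first gridline: x 1.0200, y 0.8083 (then +2.0000 / +1.1547)
    (7,4) via y @ 0.8083
    (6,4) via x @ 1.0200
    (6,3) via y @ 1.9630
    (5,3) via x @ 3.0200
    (5,2) via y @ 3.1177
    (5,1) via y @ 4.2724
    (4,1) via x @ 5.0200
    (4,0) via y @ 5.4271  # hit
  → r_2 = 5.4271
beam 3: φ=0°, α=285°
  direction (0.2588, -0.9659); cell (7,5); t to first gridline: x 1.8932, y 0.7247 (then +3.8637 / +1.0353)
    (7,4) via y @ 0.7247
    (7,3) via y @ 1.7600
    (8,3) via x @ 1.8932
    (8,2) via y @ 2.7952
    (8,1) via y @ 3.8305
    (8,0) via y @ 4.8658  # hit
  → r_3 = 4.8658
beam 4: φ=45°, α=330°
  direction (0.8660, -0.5000); cell (7,5); t to first gridline: x 0.5658, y 1.4000 (then +1.1547 / +2.0000)
    (8,5) via x @ 0.5658  # hit
  → r_4 = 0.5658
beam 5: φ=90°, α=15°
  direction (0.9659, 0.2588); cell (7,5); t to first gridline: x 0.5073, y 1.1591 (then +1.0353 / +3.8637)
    (8,5) via x @ 0.5073  # hit
  → r_5 = 0.5073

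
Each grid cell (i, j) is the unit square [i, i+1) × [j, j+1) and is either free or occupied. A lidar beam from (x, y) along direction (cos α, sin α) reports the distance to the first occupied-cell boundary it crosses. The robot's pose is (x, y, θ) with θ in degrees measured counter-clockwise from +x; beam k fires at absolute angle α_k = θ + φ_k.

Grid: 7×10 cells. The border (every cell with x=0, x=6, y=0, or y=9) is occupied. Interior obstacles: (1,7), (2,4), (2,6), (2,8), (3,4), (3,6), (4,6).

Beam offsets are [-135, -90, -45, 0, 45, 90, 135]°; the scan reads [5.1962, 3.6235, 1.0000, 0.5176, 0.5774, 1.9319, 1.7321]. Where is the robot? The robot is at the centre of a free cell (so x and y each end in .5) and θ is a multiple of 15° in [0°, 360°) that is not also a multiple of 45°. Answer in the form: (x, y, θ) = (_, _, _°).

(x, y, θ) = (5.5, 4.5, 345°)

Enumerate (i+0.5, j+0.5, θ) over the 33 free cells and 16 admissible headings. For each, cast all 7 beams and compare to the given ranges.
  (5.5, 8.5, 240°): beam 1 = 0.5176 ≠ 5.1962 ✗
  (1.5, 1.5, 285°): beam 1 = 0.5774 ≠ 5.1962 ✗
  (4.5, 1.5, 150°): beam 1 = 1.5529 ≠ 5.1962 ✗
  (5.5, 4.5, 150°): beam 1 = 0.5176 ≠ 5.1962 ✗
  …
  (5.5, 4.5, 345°): r_1=5.1962, r_2=3.6235, r_3=1.0000, r_4=0.5176, r_5=0.5774, r_6=1.9319, r_7=1.7321 — all match ✓
No second candidate reproduces the full scan.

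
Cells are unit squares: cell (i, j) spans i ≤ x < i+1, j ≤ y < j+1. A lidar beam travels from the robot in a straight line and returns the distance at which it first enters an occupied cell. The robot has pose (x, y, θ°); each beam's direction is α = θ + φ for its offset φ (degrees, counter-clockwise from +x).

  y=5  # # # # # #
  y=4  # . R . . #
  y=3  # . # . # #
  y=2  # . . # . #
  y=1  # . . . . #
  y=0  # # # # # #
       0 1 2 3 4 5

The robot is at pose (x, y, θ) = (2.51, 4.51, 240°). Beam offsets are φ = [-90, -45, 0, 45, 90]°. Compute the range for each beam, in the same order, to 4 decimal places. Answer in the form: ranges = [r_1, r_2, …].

ranges = [0.9800, 1.5633, 0.5889, 0.5280, 1.7205]

beam 1: φ=-90°, α=150°
  cosα=-0.8660 sinα=0.5000 | (2,4) | tMaxX 0.5889 tMaxY 0.9800 | tΔX 1.1547 tΔY 2.0000
    t=0.5889 [x] (1,4)
    t=0.9800 [y] (1,5) — stop
  → r_1 = 0.9800
beam 2: φ=-45°, α=195°
  cosα=-0.9659 sinα=-0.2588 | (2,4) | tMaxX 0.5280 tMaxY 1.9705 | tΔX 1.0353 tΔY 3.8637
    t=0.5280 [x] (1,4)
    t=1.5633 [x] (0,4) — stop
  → r_2 = 1.5633
beam 3: φ=0°, α=240°
  cosα=-0.5000 sinα=-0.8660 | (2,4) | tMaxX 1.0200 tMaxY 0.5889 | tΔX 2.0000 tΔY 1.1547
    t=0.5889 [y] (2,3) — stop
  → r_3 = 0.5889
beam 4: φ=45°, α=285°
  cosα=0.2588 sinα=-0.9659 | (2,4) | tMaxX 1.8932 tMaxY 0.5280 | tΔX 3.8637 tΔY 1.0353
    t=0.5280 [y] (2,3) — stop
  → r_4 = 0.5280
beam 5: φ=90°, α=330°
  cosα=0.8660 sinα=-0.5000 | (2,4) | tMaxX 0.5658 tMaxY 1.0200 | tΔX 1.1547 tΔY 2.0000
    t=0.5658 [x] (3,4)
    t=1.0200 [y] (3,3)
    t=1.7205 [x] (4,3) — stop
  → r_5 = 1.7205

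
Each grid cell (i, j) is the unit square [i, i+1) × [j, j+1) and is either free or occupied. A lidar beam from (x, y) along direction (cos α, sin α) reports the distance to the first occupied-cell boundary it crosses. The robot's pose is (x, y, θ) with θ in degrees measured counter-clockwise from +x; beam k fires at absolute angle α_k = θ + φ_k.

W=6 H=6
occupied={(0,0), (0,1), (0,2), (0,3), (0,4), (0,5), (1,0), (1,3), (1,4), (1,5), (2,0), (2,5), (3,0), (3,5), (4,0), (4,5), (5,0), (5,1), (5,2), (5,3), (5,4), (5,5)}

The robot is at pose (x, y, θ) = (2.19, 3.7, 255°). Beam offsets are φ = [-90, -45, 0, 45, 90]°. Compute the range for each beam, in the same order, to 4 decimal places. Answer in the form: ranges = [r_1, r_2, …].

beam 1: φ=-90°, α=165°
  dir = (cos 165°, sin 165°) = (-0.9659, 0.2588); from cell (2,3)
  next x-line at t=0.1967, next y-line at t=1.1591; Δt_x=1.0353, Δt_y=3.8637
    x: enter (1,3) at t=0.1967 ← occupied
  → r_1 = 0.1967
beam 2: φ=-45°, α=210°
  dir = (cos 210°, sin 210°) = (-0.8660, -0.5000); from cell (2,3)
  next x-line at t=0.2194, next y-line at t=1.4000; Δt_x=1.1547, Δt_y=2.0000
    x: enter (1,3) at t=0.2194 ← occupied
  → r_2 = 0.2194
beam 3: φ=0°, α=255°
  dir = (cos 255°, sin 255°) = (-0.2588, -0.9659); from cell (2,3)
  next x-line at t=0.7341, next y-line at t=0.7247; Δt_x=3.8637, Δt_y=1.0353
    y: enter (2,2) at t=0.7247
    x: enter (1,2) at t=0.7341
    y: enter (1,1) at t=1.7600
    y: enter (1,0) at t=2.7952 ← occupied
  → r_3 = 2.7952
beam 4: φ=45°, α=300°
  dir = (cos 300°, sin 300°) = (0.5000, -0.8660); from cell (2,3)
  next x-line at t=1.6200, next y-line at t=0.8083; Δt_x=2.0000, Δt_y=1.1547
    y: enter (2,2) at t=0.8083
    x: enter (3,2) at t=1.6200
    y: enter (3,1) at t=1.9630
    y: enter (3,0) at t=3.1177 ← occupied
  → r_4 = 3.1177
beam 5: φ=90°, α=345°
  dir = (cos 345°, sin 345°) = (0.9659, -0.2588); from cell (2,3)
  next x-line at t=0.8386, next y-line at t=2.7046; Δt_x=1.0353, Δt_y=3.8637
    x: enter (3,3) at t=0.8386
    x: enter (4,3) at t=1.8738
    y: enter (4,2) at t=2.7046
    x: enter (5,2) at t=2.9091 ← occupied
  → r_5 = 2.9091

ranges = [0.1967, 0.2194, 2.7952, 3.1177, 2.9091]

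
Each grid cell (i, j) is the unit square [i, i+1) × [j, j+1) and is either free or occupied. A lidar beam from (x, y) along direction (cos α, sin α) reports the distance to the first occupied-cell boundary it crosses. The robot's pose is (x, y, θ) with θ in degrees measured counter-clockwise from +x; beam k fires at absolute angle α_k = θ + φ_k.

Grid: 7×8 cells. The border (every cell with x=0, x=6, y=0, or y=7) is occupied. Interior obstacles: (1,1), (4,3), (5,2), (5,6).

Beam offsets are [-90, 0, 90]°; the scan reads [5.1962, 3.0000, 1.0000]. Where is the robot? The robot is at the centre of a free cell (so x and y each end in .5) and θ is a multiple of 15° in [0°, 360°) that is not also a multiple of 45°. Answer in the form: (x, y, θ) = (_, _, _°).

(x, y, θ) = (1.5, 5.5, 30°)

Enumerate (i+0.5, j+0.5, θ) over the 26 free cells and 16 admissible headings. For each, cast all 3 beams and compare to the given ranges.
  (3.5, 4.5, 15°): beam 1 = 3.6235 ≠ 5.1962 ✗
  (4.5, 4.5, 210°): beam 1 = 2.8868 ≠ 5.1962 ✗
  (4.5, 6.5, 240°): beam 1 = 1.0000 ≠ 5.1962 ✗
  (5.5, 4.5, 330°): beam 1 = 1.0000 ≠ 5.1962 ✗
  …
  (1.5, 5.5, 30°): r_1=5.1962, r_2=3.0000, r_3=1.0000 — all match ✓
No second candidate reproduces the full scan.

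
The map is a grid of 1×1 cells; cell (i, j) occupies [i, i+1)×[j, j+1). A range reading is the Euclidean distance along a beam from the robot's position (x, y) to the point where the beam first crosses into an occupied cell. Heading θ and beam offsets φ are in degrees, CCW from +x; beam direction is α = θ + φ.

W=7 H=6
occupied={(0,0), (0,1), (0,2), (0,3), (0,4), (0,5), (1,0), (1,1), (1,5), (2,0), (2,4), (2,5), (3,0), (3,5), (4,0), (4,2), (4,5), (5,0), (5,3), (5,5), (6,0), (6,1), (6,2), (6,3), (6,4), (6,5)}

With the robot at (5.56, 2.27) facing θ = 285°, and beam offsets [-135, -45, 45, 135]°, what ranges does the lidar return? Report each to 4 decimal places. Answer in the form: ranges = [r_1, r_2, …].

beam 1: φ=-135°, α=150°
  cosα=-0.8660 sinα=0.5000 | (5,2) | tMaxX 0.6466 tMaxY 1.4600 | tΔX 1.1547 tΔY 2.0000
    t=0.6466 [x] (4,2) — stop
  → r_1 = 0.6466
beam 2: φ=-45°, α=240°
  cosα=-0.5000 sinα=-0.8660 | (5,2) | tMaxX 1.1200 tMaxY 0.3118 | tΔX 2.0000 tΔY 1.1547
    t=0.3118 [y] (5,1)
    t=1.1200 [x] (4,1)
    t=1.4665 [y] (4,0) — stop
  → r_2 = 1.4665
beam 3: φ=45°, α=330°
  cosα=0.8660 sinα=-0.5000 | (5,2) | tMaxX 0.5081 tMaxY 0.5400 | tΔX 1.1547 tΔY 2.0000
    t=0.5081 [x] (6,2) — stop
  → r_3 = 0.5081
beam 4: φ=135°, α=60°
  cosα=0.5000 sinα=0.8660 | (5,2) | tMaxX 0.8800 tMaxY 0.8429 | tΔX 2.0000 tΔY 1.1547
    t=0.8429 [y] (5,3) — stop
  → r_4 = 0.8429

ranges = [0.6466, 1.4665, 0.5081, 0.8429]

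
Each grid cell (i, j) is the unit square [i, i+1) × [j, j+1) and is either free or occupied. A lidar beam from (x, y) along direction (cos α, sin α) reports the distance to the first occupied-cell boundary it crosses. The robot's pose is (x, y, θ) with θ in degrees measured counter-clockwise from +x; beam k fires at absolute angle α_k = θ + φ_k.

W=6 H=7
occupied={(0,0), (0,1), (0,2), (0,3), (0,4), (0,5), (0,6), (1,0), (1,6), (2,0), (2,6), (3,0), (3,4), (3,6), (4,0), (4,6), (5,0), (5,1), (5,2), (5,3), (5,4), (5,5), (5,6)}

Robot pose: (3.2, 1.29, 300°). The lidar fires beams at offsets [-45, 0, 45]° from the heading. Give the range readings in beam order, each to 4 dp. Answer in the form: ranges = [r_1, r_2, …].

ranges = [0.3002, 0.3349, 1.1205]

beam 1: φ=-45°, α=255°
  dir = (cos 255°, sin 255°) = (-0.2588, -0.9659); from cell (3,1)
  next x-line at t=0.7727, next y-line at t=0.3002; Δt_x=3.8637, Δt_y=1.0353
    y: enter (3,0) at t=0.3002 ← occupied
  → r_1 = 0.3002
beam 2: φ=0°, α=300°
  dir = (cos 300°, sin 300°) = (0.5000, -0.8660); from cell (3,1)
  next x-line at t=1.6000, next y-line at t=0.3349; Δt_x=2.0000, Δt_y=1.1547
    y: enter (3,0) at t=0.3349 ← occupied
  → r_2 = 0.3349
beam 3: φ=45°, α=345°
  dir = (cos 345°, sin 345°) = (0.9659, -0.2588); from cell (3,1)
  next x-line at t=0.8282, next y-line at t=1.1205; Δt_x=1.0353, Δt_y=3.8637
    x: enter (4,1) at t=0.8282
    y: enter (4,0) at t=1.1205 ← occupied
  → r_3 = 1.1205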